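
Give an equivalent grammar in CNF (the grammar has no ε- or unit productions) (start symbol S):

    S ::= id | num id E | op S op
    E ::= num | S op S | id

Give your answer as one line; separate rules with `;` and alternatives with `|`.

S ::= id | X1 Y1 | X3 Y2; E ::= num | S Y3 | id; X1 ::= num; X2 ::= id; X3 ::= op; Y1 ::= X2 E; Y2 ::= S X3; Y3 ::= X3 S

Introduce a nonterminal for each terminal appearing in a rule of length ≥ 2: X1 → num, X2 → id, X3 → op.
Binarize each right-hand side of length ≥ 3 by chaining fresh nonterminals (Y1, Y2, …): affected rules were S → X1 X2 E; S → X3 S X3; E → S X3 S.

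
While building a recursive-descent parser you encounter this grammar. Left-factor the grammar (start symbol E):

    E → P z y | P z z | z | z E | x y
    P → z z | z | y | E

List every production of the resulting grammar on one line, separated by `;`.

E → x y | P z E' | z E''; P → y | E | z P'; E' → y | z; E'' → ε | E; P' → z | ε

E has alternatives sharing prefix 'P z': factor to E → P z E' with E' → y | z.
E has alternatives sharing prefix 'z': factor to E → z E'' with E'' → ε | E.
P has alternatives sharing prefix 'z': factor to P → z P' with P' → z | ε.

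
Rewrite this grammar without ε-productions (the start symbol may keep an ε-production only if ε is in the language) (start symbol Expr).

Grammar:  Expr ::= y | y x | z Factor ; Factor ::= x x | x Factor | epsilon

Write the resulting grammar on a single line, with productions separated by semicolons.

Nullable set = {Factor}.
ε ∉ L(G), so no ε-production is kept.
Expand every rule over subsets of its nullable positions: Expr → z Factor gives z Factor | z. Factor → x Factor gives x Factor | x.

Expr ::= y | y x | z Factor | z; Factor ::= x x | x Factor | x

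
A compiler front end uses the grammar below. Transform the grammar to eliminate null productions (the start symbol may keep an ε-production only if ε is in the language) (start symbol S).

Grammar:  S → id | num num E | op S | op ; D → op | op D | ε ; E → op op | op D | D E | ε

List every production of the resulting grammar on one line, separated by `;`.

S → id | num num E | num num | op S | op; D → op | op D; E → op op | op D | op | D E | D

Nullable set = {D, E}.
ε ∉ L(G), so no ε-production is kept.
Expand every rule over subsets of its nullable positions: S → num num E gives num num E | num num. E → op D gives op D | op. E → D E gives D E | D.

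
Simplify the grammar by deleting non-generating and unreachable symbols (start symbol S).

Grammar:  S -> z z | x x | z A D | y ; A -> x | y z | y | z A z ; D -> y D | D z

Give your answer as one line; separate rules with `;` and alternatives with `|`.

S -> z z | x x | y

Generating nonterminals: {A, S}.
Reachable from S after that: {S}.
Removed useless symbols: {A, D} and every production mentioning them.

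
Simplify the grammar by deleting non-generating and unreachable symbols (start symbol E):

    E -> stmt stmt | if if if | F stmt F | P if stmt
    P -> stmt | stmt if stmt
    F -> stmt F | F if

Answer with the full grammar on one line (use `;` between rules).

Generating nonterminals: {E, P}.
Reachable from E after that: {E, P}.
Removed useless symbols: {F} and every production mentioning them.

E -> stmt stmt | if if if | P if stmt; P -> stmt | stmt if stmt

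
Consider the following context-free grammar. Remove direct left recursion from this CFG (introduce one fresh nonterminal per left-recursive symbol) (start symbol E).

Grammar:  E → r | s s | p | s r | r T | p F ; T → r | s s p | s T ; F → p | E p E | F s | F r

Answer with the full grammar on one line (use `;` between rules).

E → r | s s | p | s r | r T | p F; T → r | s s p | s T; F → p F' | E p E F'; F' → s F' | r F' | ε

Directly left-recursive nonterminal: F.
For F: α = {s, r}, β = {p, E p E}. Rewrite as F → β F' and F' → α F' | ε.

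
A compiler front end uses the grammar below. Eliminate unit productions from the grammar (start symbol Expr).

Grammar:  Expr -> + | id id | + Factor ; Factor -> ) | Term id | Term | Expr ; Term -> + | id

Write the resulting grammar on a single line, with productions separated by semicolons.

Unit pairs: Factor ⇒* {Expr, Term}.
Replace each nonterminal's rules with the union of the non-unit rules of every nonterminal it unit-derives.

Expr -> + | id id | + Factor; Factor -> + | id | ) | Term id | id id | + Factor; Term -> + | id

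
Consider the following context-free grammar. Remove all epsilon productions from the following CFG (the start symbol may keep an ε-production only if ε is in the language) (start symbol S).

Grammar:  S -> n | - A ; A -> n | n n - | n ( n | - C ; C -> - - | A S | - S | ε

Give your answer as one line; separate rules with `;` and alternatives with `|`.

The nullable symbols are {C}.
ε ∉ L(G), so no ε-production is kept.
For each production, add variants omitting each subset of nullable occurrences: A → - C gives - C | -.

S -> n | - A; A -> n | n n - | n ( n | - C | -; C -> - - | A S | - S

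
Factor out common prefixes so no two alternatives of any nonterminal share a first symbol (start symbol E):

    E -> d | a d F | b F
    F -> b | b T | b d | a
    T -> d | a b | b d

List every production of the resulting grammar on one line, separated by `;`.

E -> d | a d F | b F; F -> a | b F'; T -> d | a b | b d; F' -> ε | T | d

F has alternatives sharing prefix 'b': factor to F → b F' with F' → ε | T | d.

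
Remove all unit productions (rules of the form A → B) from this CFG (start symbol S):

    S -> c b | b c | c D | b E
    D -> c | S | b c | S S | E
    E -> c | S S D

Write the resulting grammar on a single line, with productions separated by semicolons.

S -> c b | b c | c D | b E; D -> c b | b c | c D | b E | c | S S D | S S; E -> c | S S D

Unit pairs: D ⇒* {E, S}.
For every A with A ⇒* B via unit rules, add B's non-unit alternatives to A; then delete every rule of the form X → Y.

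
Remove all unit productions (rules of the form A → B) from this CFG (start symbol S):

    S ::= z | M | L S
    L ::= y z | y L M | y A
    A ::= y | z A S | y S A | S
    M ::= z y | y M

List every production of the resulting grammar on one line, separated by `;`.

Unit pairs: A ⇒* {M, S}; S ⇒* {M}.
For every A with A ⇒* B via unit rules, add B's non-unit alternatives to A; then delete every rule of the form X → Y.

S ::= z | L S | z y | y M; L ::= y z | y L M | y A; A ::= z | L S | y | z A S | y S A | z y | y M; M ::= z y | y M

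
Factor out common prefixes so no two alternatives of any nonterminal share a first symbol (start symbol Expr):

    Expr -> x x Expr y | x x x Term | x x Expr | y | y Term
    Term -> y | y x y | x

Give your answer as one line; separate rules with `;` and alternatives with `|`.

Expr -> x x Expr1 | y Expr2; Term -> x | y Term1; Expr1 -> x Term | Expr Expr11; Expr2 -> ε | Term; Term1 -> ε | x y; Expr11 -> y | ε

Expr has alternatives sharing prefix 'x x': factor to Expr → x x Expr1 with Expr1 → Expr y | x Term | Expr.
Expr has alternatives sharing prefix 'y': factor to Expr → y Expr2 with Expr2 → ε | Term.
Term has alternatives sharing prefix 'y': factor to Term → y Term1 with Term1 → ε | x y.
Expr1 has alternatives sharing prefix 'Expr': factor to Expr1 → Expr Expr11 with Expr11 → y | ε.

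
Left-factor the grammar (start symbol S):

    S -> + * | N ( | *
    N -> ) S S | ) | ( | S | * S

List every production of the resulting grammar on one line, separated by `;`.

S -> + * | N ( | *; N -> ( | S | * S | ) N'; N' -> S S | ε

N has alternatives sharing prefix ')': factor to N → ) N' with N' → S S | ε.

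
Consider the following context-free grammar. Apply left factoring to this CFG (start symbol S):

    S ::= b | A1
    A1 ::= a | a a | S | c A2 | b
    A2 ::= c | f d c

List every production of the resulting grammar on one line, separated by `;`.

S ::= b | A1; A1 ::= S | c A2 | b | a A1'; A2 ::= c | f d c; A1' ::= epsilon | a

A1 has alternatives sharing prefix 'a': factor to A1 → a A1' with A1' → ε | a.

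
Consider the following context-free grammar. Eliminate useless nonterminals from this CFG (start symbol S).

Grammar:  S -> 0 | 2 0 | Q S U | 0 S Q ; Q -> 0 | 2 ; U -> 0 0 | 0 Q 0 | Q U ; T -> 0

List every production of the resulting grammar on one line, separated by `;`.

S -> 0 | 2 0 | Q S U | 0 S Q; Q -> 0 | 2; U -> 0 0 | 0 Q 0 | Q U

Generating nonterminals: {Q, S, T, U}.
Reachable from S after that: {Q, S, U}.
Removed useless symbols: {T} and every production mentioning them.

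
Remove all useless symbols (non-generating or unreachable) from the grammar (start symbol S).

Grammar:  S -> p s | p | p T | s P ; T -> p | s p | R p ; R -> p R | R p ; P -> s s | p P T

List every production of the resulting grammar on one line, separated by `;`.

S -> p s | p | p T | s P; T -> p | s p; P -> s s | p P T

Generating nonterminals: {P, S, T}.
Reachable from S after that: {P, S, T}.
Removed useless symbols: {R} and every production mentioning them.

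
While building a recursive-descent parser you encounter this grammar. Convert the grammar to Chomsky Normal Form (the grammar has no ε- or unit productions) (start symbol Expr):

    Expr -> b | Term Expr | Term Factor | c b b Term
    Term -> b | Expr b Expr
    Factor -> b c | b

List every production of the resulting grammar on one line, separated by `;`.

Expr -> b | Term Expr | Term Factor | X1 Y1; Term -> b | Expr Y3; Factor -> X2 X1 | b; X1 -> c; X2 -> b; Y1 -> X2 Y2; Y2 -> X2 Term; Y3 -> X2 Expr

Introduce a nonterminal for each terminal appearing in a rule of length ≥ 2: X1 → c, X2 → b.
Binarize each right-hand side of length ≥ 3 by chaining fresh nonterminals (Y1, Y2, …): affected rules were Expr → X1 X2 X2 Term; Term → Expr X2 Expr.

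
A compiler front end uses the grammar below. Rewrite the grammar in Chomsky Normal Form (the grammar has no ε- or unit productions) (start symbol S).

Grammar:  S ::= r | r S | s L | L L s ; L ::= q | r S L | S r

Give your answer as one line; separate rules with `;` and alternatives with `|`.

Introduce a nonterminal for each terminal appearing in a rule of length ≥ 2: X1 → r, X2 → s.
Binarize each right-hand side of length ≥ 3 by chaining fresh nonterminals (Y1, Y2, …): affected rules were S → L L X2; L → X1 S L.

S ::= r | X1 S | X2 L | L Y1; L ::= q | X1 Y2 | S X1; X1 ::= r; X2 ::= s; Y1 ::= L X2; Y2 ::= S L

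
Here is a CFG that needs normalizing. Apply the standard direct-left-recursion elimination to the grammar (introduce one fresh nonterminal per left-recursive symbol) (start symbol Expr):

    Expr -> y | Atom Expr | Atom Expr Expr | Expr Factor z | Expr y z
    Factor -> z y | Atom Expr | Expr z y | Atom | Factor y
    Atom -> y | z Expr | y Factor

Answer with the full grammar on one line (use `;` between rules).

Expr, Factor are directly left-recursive.
For Expr: α = {Factor z, y z}, β = {y, Atom Expr, Atom Expr Expr}. Rewrite as Expr → β Expr1 and Expr1 → α Expr1 | ε.
For Factor: α = {y}, β = {z y, Atom Expr, Expr z y, Atom}. Rewrite as Factor → β Factor1 and Factor1 → α Factor1 | ε.

Expr -> y Expr1 | Atom Expr Expr1 | Atom Expr Expr Expr1; Factor -> z y Factor1 | Atom Expr Factor1 | Expr z y Factor1 | Atom Factor1; Atom -> y | z Expr | y Factor; Expr1 -> Factor z Expr1 | y z Expr1 | eps; Factor1 -> y Factor1 | eps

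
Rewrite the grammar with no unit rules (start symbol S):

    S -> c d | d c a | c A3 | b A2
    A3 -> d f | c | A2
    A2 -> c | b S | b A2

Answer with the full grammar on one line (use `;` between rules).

Unit pairs: A3 ⇒* {A2}.
For each unit pair (A, B), copy every non-unit production of B to A, then drop all unit productions.

S -> c d | d c a | c A3 | b A2; A3 -> c | b S | b A2 | d f; A2 -> c | b S | b A2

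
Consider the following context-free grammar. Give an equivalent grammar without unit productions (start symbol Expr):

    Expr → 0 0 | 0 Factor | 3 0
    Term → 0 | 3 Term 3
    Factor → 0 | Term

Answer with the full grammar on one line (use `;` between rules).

Expr → 0 0 | 0 Factor | 3 0; Term → 0 | 3 Term 3; Factor → 0 | 3 Term 3

Unit pairs: Factor ⇒* {Term}.
For every A with A ⇒* B via unit rules, add B's non-unit alternatives to A; then delete every rule of the form X → Y.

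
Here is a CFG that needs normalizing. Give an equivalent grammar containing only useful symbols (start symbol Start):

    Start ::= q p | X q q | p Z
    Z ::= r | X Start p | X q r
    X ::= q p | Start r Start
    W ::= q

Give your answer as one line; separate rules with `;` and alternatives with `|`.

Generating nonterminals: {Start, W, X, Z}.
Reachable from Start after that: {Start, X, Z}.
Removed useless symbols: {W} and every production mentioning them.

Start ::= q p | X q q | p Z; Z ::= r | X Start p | X q r; X ::= q p | Start r Start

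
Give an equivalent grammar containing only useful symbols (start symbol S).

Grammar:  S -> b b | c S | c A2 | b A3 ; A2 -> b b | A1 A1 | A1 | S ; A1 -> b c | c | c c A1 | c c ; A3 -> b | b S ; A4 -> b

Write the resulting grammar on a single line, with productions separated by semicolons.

Generating nonterminals: {A1, A2, A3, A4, S}.
Reachable from S after that: {A1, A2, A3, S}.
Removed useless symbols: {A4} and every production mentioning them.

S -> b b | c S | c A2 | b A3; A2 -> b b | A1 A1 | A1 | S; A1 -> b c | c | c c A1 | c c; A3 -> b | b S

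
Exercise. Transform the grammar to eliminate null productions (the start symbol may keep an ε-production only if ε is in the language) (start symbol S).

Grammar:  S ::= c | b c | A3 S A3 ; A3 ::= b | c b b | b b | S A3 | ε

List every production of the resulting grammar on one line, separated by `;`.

S ::= c | b c | A3 S A3 | A3 S | S A3; A3 ::= b | c b b | b b | S A3 | S

The nullable symbols are {A3}.
ε ∉ L(G), so no ε-production is kept.
For each production, add variants omitting each subset of nullable occurrences: S → A3 S A3 gives A3 S A3 | A3 S | S A3. A3 → S A3 gives S A3 | S.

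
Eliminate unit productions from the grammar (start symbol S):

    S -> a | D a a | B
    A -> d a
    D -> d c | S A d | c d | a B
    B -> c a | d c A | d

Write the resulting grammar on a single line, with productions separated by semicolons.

S -> c a | d c A | d | a | D a a; A -> d a; D -> d c | S A d | c d | a B; B -> c a | d c A | d

Unit pairs: S ⇒* {B}.
For each unit pair (A, B), copy every non-unit production of B to A, then drop all unit productions.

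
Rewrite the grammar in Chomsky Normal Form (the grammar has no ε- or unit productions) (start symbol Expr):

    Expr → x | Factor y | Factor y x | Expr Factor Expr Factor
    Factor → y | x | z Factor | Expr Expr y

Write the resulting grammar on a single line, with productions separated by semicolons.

Expr → x | Factor X1 | Factor Y1 | Expr Y2; Factor → y | x | X3 Factor | Expr Y4; X1 → y; X2 → x; X3 → z; Y1 → X1 X2; Y2 → Factor Y3; Y3 → Expr Factor; Y4 → Expr X1

Introduce a nonterminal for each terminal appearing in a rule of length ≥ 2: X1 → y, X2 → x, X3 → z.
Binarize each right-hand side of length ≥ 3 by chaining fresh nonterminals (Y1, Y2, …): affected rules were Expr → Factor X1 X2; Expr → Expr Factor Expr Factor; Factor → Expr Expr X1.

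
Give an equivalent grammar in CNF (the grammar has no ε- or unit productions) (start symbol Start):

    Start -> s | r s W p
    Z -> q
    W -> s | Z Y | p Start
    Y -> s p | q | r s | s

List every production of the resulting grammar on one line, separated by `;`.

Introduce a nonterminal for each terminal appearing in a rule of length ≥ 2: X1 → r, X2 → s, X3 → p.
Binarize each right-hand side of length ≥ 3 by chaining fresh nonterminals (Y1, Y2, …): affected rules were Start → X1 X2 W X3.

Start -> s | X1 Y1; Z -> q; W -> s | Z Y | X3 Start; Y -> X2 X3 | q | X1 X2 | s; X1 -> r; X2 -> s; X3 -> p; Y1 -> X2 Y2; Y2 -> W X3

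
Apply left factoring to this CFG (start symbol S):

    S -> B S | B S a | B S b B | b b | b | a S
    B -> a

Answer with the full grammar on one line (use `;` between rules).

S -> a S | B S S' | b S''; B -> a; S' -> eps | a | b B; S'' -> b | eps

S has alternatives sharing prefix 'B S': factor to S → B S S' with S' → ε | a | b B.
S has alternatives sharing prefix 'b': factor to S → b S'' with S'' → b | ε.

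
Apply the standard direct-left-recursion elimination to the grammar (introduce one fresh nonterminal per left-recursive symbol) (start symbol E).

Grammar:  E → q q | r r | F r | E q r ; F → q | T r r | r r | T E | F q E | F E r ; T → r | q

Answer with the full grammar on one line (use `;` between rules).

E → q q E' | r r E' | F r E'; F → q F' | T r r F' | r r F' | T E F'; T → r | q; E' → q r E' | ε; F' → q E F' | E r F' | ε

E, F are directly left-recursive.
For E: α = {q r}, β = {q q, r r, F r}. Rewrite as E → β E' and E' → α E' | ε.
For F: α = {q E, E r}, β = {q, T r r, r r, T E}. Rewrite as F → β F' and F' → α F' | ε.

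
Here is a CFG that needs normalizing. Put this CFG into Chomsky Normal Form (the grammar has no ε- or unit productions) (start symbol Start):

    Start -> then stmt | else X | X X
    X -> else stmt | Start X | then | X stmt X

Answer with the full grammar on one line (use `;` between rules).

Introduce a nonterminal for each terminal appearing in a rule of length ≥ 2: X1 → then, X2 → stmt, X3 → else.
Binarize each right-hand side of length ≥ 3 by chaining fresh nonterminals (Y1, Y2, …): affected rules were X → X X2 X.

Start -> X1 X2 | X3 X | X X; X -> X3 X2 | Start X | then | X Y1; X1 -> then; X2 -> stmt; X3 -> else; Y1 -> X2 X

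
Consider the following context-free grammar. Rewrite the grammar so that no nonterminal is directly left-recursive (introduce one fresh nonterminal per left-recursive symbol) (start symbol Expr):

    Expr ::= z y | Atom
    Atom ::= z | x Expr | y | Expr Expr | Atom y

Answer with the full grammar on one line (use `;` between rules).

Left recursion appears on Atom.
For Atom: α = {y}, β = {z, x Expr, y, Expr Expr}. Rewrite as Atom → β Atom1 and Atom1 → α Atom1 | ε.

Expr ::= z y | Atom; Atom ::= z Atom1 | x Expr Atom1 | y Atom1 | Expr Expr Atom1; Atom1 ::= y Atom1 | ε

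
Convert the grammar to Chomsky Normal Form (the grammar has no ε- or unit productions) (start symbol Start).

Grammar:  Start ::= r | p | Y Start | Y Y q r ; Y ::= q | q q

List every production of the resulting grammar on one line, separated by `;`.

Introduce a nonterminal for each terminal appearing in a rule of length ≥ 2: X1 → q, X2 → r.
Binarize each right-hand side of length ≥ 3 by chaining fresh nonterminals (Y1, Y2, …): affected rules were Start → Y Y X1 X2.

Start ::= r | p | Y Start | Y Y1; Y ::= q | X1 X1; X1 ::= q; X2 ::= r; Y1 ::= Y Y2; Y2 ::= X1 X2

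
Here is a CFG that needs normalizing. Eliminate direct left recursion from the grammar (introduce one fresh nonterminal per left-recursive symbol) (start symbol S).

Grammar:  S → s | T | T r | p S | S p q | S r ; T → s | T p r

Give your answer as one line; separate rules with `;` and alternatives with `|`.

S → s S' | T S' | T r S' | p S S'; T → s T'; S' → p q S' | r S' | ε; T' → p r T' | ε

Left recursion appears on S, T.
For S: α = {p q, r}, β = {s, T, T r, p S}. Rewrite as S → β S' and S' → α S' | ε.
For T: α = {p r}, β = {s}. Rewrite as T → β T' and T' → α T' | ε.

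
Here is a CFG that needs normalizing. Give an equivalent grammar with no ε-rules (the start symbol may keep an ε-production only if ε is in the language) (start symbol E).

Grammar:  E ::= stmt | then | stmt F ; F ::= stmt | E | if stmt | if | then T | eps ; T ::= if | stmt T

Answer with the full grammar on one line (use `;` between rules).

The nullable symbols are {F}.
ε ∉ L(G), so no ε-production is kept.

E ::= stmt | then | stmt F; F ::= stmt | E | if stmt | if | then T; T ::= if | stmt T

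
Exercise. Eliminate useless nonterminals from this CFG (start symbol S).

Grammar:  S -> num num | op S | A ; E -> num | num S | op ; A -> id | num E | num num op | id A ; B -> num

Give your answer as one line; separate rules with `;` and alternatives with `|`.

Generating nonterminals: {A, B, E, S}.
Reachable from S after that: {A, E, S}.
Removed useless symbols: {B} and every production mentioning them.

S -> num num | op S | A; E -> num | num S | op; A -> id | num E | num num op | id A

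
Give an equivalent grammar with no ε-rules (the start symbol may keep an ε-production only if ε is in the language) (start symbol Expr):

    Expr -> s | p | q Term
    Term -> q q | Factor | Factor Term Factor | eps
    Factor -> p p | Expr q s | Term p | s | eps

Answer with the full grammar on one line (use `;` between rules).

Nullable set = {Factor, Term}.
ε ∉ L(G), so no ε-production is kept.
Expand every rule over subsets of its nullable positions: Expr → q Term gives q Term | q. Term → Factor Term Factor gives Factor Term Factor | Factor Term | Factor Factor | Term Factor. Factor → Term p gives Term p | p.

Expr -> s | p | q Term | q; Term -> q q | Factor | Factor Term Factor | Factor Term | Factor Factor | Term Factor; Factor -> p p | Expr q s | Term p | p | s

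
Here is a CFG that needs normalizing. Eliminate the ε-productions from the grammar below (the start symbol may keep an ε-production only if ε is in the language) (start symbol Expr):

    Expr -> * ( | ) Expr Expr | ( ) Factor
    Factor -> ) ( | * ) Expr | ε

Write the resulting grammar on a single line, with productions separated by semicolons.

Expr -> * ( | ) Expr Expr | ( ) Factor | ( ); Factor -> ) ( | * ) Expr

Nullable nonterminals: {Factor}.
ε ∉ L(G), so no ε-production is kept.
Expand every rule over subsets of its nullable positions: Expr → ( ) Factor gives ( ) Factor | ( ).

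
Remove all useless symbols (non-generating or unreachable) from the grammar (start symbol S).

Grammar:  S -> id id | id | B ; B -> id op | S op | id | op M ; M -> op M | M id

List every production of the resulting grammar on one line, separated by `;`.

S -> id id | id | B; B -> id op | S op | id

Generating nonterminals: {B, S}.
Reachable from S after that: {B, S}.
Removed useless symbols: {M} and every production mentioning them.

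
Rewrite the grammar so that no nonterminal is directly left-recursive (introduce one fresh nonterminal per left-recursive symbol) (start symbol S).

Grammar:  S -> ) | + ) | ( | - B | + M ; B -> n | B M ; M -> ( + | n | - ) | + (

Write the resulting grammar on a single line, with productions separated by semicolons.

S -> ) | + ) | ( | - B | + M; B -> n B'; M -> ( + | n | - ) | + (; B' -> M B' | ε

Directly left-recursive nonterminal: B.
For B: α = {M}, β = {n}. Rewrite as B → β B' and B' → α B' | ε.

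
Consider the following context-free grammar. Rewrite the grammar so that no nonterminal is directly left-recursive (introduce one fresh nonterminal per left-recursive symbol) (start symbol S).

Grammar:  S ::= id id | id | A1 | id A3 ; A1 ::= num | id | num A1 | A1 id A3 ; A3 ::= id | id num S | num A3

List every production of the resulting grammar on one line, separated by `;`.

S ::= id id | id | A1 | id A3; A1 ::= num A1' | id A1' | num A1 A1'; A3 ::= id | id num S | num A3; A1' ::= id A3 A1' | ε

Directly left-recursive nonterminal: A1.
For A1: α = {id A3}, β = {num, id, num A1}. Rewrite as A1 → β A1' and A1' → α A1' | ε.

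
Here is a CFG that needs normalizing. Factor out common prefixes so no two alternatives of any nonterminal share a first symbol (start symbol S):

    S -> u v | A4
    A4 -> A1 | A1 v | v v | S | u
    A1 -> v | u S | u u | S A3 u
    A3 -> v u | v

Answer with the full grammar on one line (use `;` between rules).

S -> u v | A4; A4 -> v v | S | u | A1 A4'; A1 -> v | S A3 u | u A1'; A3 -> v A3'; A4' -> ε | v; A1' -> S | u; A3' -> u | ε

A4 has alternatives sharing prefix 'A1': factor to A4 → A1 A4' with A4' → ε | v.
A1 has alternatives sharing prefix 'u': factor to A1 → u A1' with A1' → S | u.
A3 has alternatives sharing prefix 'v': factor to A3 → v A3' with A3' → u | ε.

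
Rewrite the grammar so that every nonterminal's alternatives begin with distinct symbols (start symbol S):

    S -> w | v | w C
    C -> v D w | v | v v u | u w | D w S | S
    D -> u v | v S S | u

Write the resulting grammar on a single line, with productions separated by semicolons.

S -> v | w S'; C -> u w | D w S | S | v C'; D -> v S S | u D'; S' -> epsilon | C; C' -> D w | epsilon | v u; D' -> v | epsilon

S has alternatives sharing prefix 'w': factor to S → w S' with S' → ε | C.
C has alternatives sharing prefix 'v': factor to C → v C' with C' → D w | ε | v u.
D has alternatives sharing prefix 'u': factor to D → u D' with D' → v | ε.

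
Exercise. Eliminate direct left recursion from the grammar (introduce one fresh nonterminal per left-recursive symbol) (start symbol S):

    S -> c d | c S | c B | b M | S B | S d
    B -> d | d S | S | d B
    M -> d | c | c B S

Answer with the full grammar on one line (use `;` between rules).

Left recursion appears on S.
For S: α = {B, d}, β = {c d, c S, c B, b M}. Rewrite as S → β S' and S' → α S' | ε.

S -> c d S' | c S S' | c B S' | b M S'; B -> d | d S | S | d B; M -> d | c | c B S; S' -> B S' | d S' | ε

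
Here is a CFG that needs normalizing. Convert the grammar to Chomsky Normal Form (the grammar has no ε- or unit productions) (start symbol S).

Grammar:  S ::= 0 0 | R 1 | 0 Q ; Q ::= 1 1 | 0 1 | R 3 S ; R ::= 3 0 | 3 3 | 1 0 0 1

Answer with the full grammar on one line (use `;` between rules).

S ::= X1 X1 | R X2 | X1 Q; Q ::= X2 X2 | X1 X2 | R Y1; R ::= X3 X1 | X3 X3 | X2 Y2; X1 ::= 0; X2 ::= 1; X3 ::= 3; Y1 ::= X3 S; Y2 ::= X1 Y3; Y3 ::= X1 X2

Introduce a nonterminal for each terminal appearing in a rule of length ≥ 2: X1 → 0, X2 → 1, X3 → 3.
Binarize each right-hand side of length ≥ 3 by chaining fresh nonterminals (Y1, Y2, …): affected rules were Q → R X3 S; R → X2 X1 X1 X2.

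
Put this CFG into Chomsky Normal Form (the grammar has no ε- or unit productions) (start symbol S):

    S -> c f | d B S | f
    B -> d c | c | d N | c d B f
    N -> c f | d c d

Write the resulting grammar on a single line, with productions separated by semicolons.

S -> X1 X2 | X3 Y1 | f; B -> X3 X1 | c | X3 N | X1 Y2; N -> X1 X2 | X3 Y4; X1 -> c; X2 -> f; X3 -> d; Y1 -> B S; Y2 -> X3 Y3; Y3 -> B X2; Y4 -> X1 X3

Introduce a nonterminal for each terminal appearing in a rule of length ≥ 2: X1 → c, X2 → f, X3 → d.
Binarize each right-hand side of length ≥ 3 by chaining fresh nonterminals (Y1, Y2, …): affected rules were S → X3 B S; B → X1 X3 B X2; N → X3 X1 X3.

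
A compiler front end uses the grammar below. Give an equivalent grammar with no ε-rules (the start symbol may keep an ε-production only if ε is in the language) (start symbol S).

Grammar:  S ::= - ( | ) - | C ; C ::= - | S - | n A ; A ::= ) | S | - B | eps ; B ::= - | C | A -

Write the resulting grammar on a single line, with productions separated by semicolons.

Nullable set = {A}.
ε ∉ L(G), so no ε-production is kept.
Expand every rule over subsets of its nullable positions: C → n A gives n A | n.

S ::= - ( | ) - | C; C ::= - | S - | n A | n; A ::= ) | S | - B; B ::= - | C | A -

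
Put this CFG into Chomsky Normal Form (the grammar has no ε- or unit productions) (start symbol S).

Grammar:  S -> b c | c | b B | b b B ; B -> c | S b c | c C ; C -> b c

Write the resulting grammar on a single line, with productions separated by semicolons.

S -> X1 X2 | c | X1 B | X1 Y1; B -> c | S Y2 | X2 C; C -> X1 X2; X1 -> b; X2 -> c; Y1 -> X1 B; Y2 -> X1 X2

Introduce a nonterminal for each terminal appearing in a rule of length ≥ 2: X1 → b, X2 → c.
Binarize each right-hand side of length ≥ 3 by chaining fresh nonterminals (Y1, Y2, …): affected rules were S → X1 X1 B; B → S X1 X2.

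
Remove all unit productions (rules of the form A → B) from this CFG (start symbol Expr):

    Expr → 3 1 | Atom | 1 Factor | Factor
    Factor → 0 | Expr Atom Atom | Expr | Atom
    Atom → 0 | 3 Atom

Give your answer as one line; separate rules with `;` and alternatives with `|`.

Unit pairs: Expr ⇒* {Atom, Factor}; Factor ⇒* {Atom, Expr}.
Replace each nonterminal's rules with the union of the non-unit rules of every nonterminal it unit-derives.

Expr → 0 | 3 Atom | Expr Atom Atom | 3 1 | 1 Factor; Factor → 0 | 3 Atom | Expr Atom Atom | 3 1 | 1 Factor; Atom → 0 | 3 Atom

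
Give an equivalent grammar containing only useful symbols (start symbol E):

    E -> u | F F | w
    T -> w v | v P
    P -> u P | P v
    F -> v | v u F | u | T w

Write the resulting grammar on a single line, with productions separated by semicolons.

Generating nonterminals: {E, F, T}.
Reachable from E after that: {E, F, T}.
Removed useless symbols: {P} and every production mentioning them.

E -> u | F F | w; T -> w v; F -> v | v u F | u | T w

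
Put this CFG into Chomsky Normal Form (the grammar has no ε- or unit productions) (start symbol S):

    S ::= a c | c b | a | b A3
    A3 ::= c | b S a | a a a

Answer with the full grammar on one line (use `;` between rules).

Introduce a nonterminal for each terminal appearing in a rule of length ≥ 2: X1 → a, X2 → c, X3 → b.
Binarize each right-hand side of length ≥ 3 by chaining fresh nonterminals (Y1, Y2, …): affected rules were A3 → X3 S X1; A3 → X1 X1 X1.

S ::= X1 X2 | X2 X3 | a | X3 A3; A3 ::= c | X3 Y1 | X1 Y2; X1 ::= a; X2 ::= c; X3 ::= b; Y1 ::= S X1; Y2 ::= X1 X1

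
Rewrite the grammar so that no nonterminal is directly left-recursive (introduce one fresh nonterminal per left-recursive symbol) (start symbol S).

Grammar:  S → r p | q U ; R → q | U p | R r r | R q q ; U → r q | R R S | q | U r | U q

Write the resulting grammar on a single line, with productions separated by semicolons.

R, U are directly left-recursive.
For R: α = {r r, q q}, β = {q, U p}. Rewrite as R → β R' and R' → α R' | ε.
For U: α = {r, q}, β = {r q, R R S, q}. Rewrite as U → β U' and U' → α U' | ε.

S → r p | q U; R → q R' | U p R'; U → r q U' | R R S U' | q U'; R' → r r R' | q q R' | epsilon; U' → r U' | q U' | epsilon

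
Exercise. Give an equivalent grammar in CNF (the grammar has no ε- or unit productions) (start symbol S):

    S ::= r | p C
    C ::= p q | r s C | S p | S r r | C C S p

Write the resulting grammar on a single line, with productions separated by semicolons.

S ::= r | X1 C; C ::= X1 X2 | X3 Y1 | S X1 | S Y2 | C Y3; X1 ::= p; X2 ::= q; X3 ::= r; X4 ::= s; Y1 ::= X4 C; Y2 ::= X3 X3; Y3 ::= C Y4; Y4 ::= S X1

Introduce a nonterminal for each terminal appearing in a rule of length ≥ 2: X1 → p, X2 → q, X3 → r, X4 → s.
Binarize each right-hand side of length ≥ 3 by chaining fresh nonterminals (Y1, Y2, …): affected rules were C → X3 X4 C; C → S X3 X3; C → C C S X1.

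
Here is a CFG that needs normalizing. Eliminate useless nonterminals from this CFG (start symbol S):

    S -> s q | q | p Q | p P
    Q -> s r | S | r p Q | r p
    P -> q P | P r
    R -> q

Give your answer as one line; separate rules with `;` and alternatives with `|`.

S -> s q | q | p Q; Q -> s r | S | r p Q | r p

Generating nonterminals: {Q, R, S}.
Reachable from S after that: {Q, S}.
Removed useless symbols: {P, R} and every production mentioning them.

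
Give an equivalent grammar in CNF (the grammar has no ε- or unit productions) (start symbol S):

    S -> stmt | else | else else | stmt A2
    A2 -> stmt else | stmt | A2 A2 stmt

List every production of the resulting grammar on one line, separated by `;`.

Introduce a nonterminal for each terminal appearing in a rule of length ≥ 2: X1 → else, X2 → stmt.
Binarize each right-hand side of length ≥ 3 by chaining fresh nonterminals (Y1, Y2, …): affected rules were A2 → A2 A2 X2.

S -> stmt | else | X1 X1 | X2 A2; A2 -> X2 X1 | stmt | A2 Y1; X1 -> else; X2 -> stmt; Y1 -> A2 X2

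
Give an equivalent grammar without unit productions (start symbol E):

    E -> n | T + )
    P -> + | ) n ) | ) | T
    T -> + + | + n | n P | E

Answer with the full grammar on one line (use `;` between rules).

Unit pairs: P ⇒* {E, T}; T ⇒* {E}.
For every A with A ⇒* B via unit rules, add B's non-unit alternatives to A; then delete every rule of the form X → Y.

E -> n | T + ); P -> n | T + ) | + | ) n ) | ) | + + | + n | n P; T -> n | T + ) | + + | + n | n P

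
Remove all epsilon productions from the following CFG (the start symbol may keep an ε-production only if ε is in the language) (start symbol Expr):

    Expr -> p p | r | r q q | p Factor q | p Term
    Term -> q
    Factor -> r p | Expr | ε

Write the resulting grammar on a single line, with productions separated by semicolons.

Nullable set = {Factor}.
ε ∉ L(G), so no ε-production is kept.
Expand every rule over subsets of its nullable positions: Expr → p Factor q gives p Factor q | p q.

Expr -> p p | r | r q q | p Factor q | p q | p Term; Term -> q; Factor -> r p | Expr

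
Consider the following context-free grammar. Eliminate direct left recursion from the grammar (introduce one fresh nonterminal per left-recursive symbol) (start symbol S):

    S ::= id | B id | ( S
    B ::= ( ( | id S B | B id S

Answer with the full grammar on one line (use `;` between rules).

Directly left-recursive nonterminal: B.
For B: α = {id S}, β = {( (, id S B}. Rewrite as B → β B' and B' → α B' | ε.

S ::= id | B id | ( S; B ::= ( ( B' | id S B B'; B' ::= id S B' | eps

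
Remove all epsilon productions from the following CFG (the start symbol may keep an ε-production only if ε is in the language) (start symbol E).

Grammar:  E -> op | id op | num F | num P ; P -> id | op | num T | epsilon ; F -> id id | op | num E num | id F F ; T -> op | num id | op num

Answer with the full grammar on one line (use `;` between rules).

Nullable set = {P}.
ε ∉ L(G), so no ε-production is kept.
Add the nullable-subset variants: E → num P gives num P | num.

E -> op | id op | num F | num P | num; P -> id | op | num T; F -> id id | op | num E num | id F F; T -> op | num id | op num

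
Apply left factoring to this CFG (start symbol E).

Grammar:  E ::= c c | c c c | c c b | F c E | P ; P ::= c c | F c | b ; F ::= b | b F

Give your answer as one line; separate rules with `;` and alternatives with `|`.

E has alternatives sharing prefix 'c c': factor to E → c c E' with E' → ε | c | b.
F has alternatives sharing prefix 'b': factor to F → b F' with F' → ε | F.

E ::= F c E | P | c c E'; P ::= c c | F c | b; F ::= b F'; E' ::= ε | c | b; F' ::= ε | F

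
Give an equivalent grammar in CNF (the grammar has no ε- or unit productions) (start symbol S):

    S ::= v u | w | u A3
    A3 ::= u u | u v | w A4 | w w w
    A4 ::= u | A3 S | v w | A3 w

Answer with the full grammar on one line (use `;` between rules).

S ::= X1 X2 | w | X2 A3; A3 ::= X2 X2 | X2 X1 | X3 A4 | X3 Y1; A4 ::= u | A3 S | X1 X3 | A3 X3; X1 ::= v; X2 ::= u; X3 ::= w; Y1 ::= X3 X3

Introduce a nonterminal for each terminal appearing in a rule of length ≥ 2: X1 → v, X2 → u, X3 → w.
Binarize each right-hand side of length ≥ 3 by chaining fresh nonterminals (Y1, Y2, …): affected rules were A3 → X3 X3 X3.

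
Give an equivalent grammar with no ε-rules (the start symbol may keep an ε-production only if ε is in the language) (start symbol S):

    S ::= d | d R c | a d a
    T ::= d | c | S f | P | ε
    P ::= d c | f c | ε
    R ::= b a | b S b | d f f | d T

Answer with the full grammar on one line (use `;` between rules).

S ::= d | d R c | a d a; T ::= d | c | S f | P; P ::= d c | f c; R ::= b a | b S b | d f f | d T | d

Nullable set = {P, T}.
ε ∉ L(G), so no ε-production is kept.
Expand every rule over subsets of its nullable positions: R → d T gives d T | d.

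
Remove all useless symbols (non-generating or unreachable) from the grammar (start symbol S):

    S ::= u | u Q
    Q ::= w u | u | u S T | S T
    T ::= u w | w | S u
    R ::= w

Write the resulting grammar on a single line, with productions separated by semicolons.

S ::= u | u Q; Q ::= w u | u | u S T | S T; T ::= u w | w | S u

Generating nonterminals: {Q, R, S, T}.
Reachable from S after that: {Q, S, T}.
Removed useless symbols: {R} and every production mentioning them.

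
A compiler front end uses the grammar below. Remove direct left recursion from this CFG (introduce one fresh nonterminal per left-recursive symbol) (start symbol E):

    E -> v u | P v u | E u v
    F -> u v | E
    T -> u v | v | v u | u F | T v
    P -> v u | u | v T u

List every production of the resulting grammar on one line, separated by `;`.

E, T are directly left-recursive.
For E: α = {u v}, β = {v u, P v u}. Rewrite as E → β E' and E' → α E' | ε.
For T: α = {v}, β = {u v, v, v u, u F}. Rewrite as T → β T' and T' → α T' | ε.

E -> v u E' | P v u E'; F -> u v | E; T -> u v T' | v T' | v u T' | u F T'; P -> v u | u | v T u; E' -> u v E' | epsilon; T' -> v T' | epsilon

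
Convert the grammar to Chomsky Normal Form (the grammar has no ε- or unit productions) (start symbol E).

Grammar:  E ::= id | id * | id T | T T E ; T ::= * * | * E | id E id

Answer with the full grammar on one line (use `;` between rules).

E ::= id | X1 X2 | X1 T | T Y1; T ::= X2 X2 | X2 E | X1 Y2; X1 ::= id; X2 ::= *; Y1 ::= T E; Y2 ::= E X1

Introduce a nonterminal for each terminal appearing in a rule of length ≥ 2: X1 → id, X2 → *.
Binarize each right-hand side of length ≥ 3 by chaining fresh nonterminals (Y1, Y2, …): affected rules were E → T T E; T → X1 E X1.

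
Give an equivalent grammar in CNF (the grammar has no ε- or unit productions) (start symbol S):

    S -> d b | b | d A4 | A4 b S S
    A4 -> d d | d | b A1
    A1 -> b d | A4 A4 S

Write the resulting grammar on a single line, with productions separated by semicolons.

S -> X1 X2 | b | X1 A4 | A4 Y1; A4 -> X1 X1 | d | X2 A1; A1 -> X2 X1 | A4 Y3; X1 -> d; X2 -> b; Y1 -> X2 Y2; Y2 -> S S; Y3 -> A4 S

Introduce a nonterminal for each terminal appearing in a rule of length ≥ 2: X1 → d, X2 → b.
Binarize each right-hand side of length ≥ 3 by chaining fresh nonterminals (Y1, Y2, …): affected rules were S → A4 X2 S S; A1 → A4 A4 S.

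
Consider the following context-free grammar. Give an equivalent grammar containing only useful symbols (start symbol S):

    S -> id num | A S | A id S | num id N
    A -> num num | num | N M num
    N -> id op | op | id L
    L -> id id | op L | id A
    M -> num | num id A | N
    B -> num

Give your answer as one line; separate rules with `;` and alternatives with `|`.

Generating nonterminals: {A, B, L, M, N, S}.
Reachable from S after that: {A, L, M, N, S}.
Removed useless symbols: {B} and every production mentioning them.

S -> id num | A S | A id S | num id N; A -> num num | num | N M num; N -> id op | op | id L; L -> id id | op L | id A; M -> num | num id A | N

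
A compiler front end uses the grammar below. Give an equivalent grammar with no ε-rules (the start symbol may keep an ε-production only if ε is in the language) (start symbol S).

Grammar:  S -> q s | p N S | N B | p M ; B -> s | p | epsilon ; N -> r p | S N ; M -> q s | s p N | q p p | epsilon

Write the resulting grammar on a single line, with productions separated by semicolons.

The nullable symbols are {B, M}.
ε ∉ L(G), so no ε-production is kept.
Expand every rule over subsets of its nullable positions: S → N B gives N B | N. S → p M gives p M | p.

S -> q s | p N S | N B | N | p M | p; B -> s | p; N -> r p | S N; M -> q s | s p N | q p p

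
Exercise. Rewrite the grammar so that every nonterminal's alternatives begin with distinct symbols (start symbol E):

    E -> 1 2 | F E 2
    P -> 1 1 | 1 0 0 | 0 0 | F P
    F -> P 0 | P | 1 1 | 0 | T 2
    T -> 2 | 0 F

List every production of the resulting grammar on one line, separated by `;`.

E -> 1 2 | F E 2; P -> 0 0 | F P | 1 P'; F -> 1 1 | 0 | T 2 | P F'; T -> 2 | 0 F; P' -> 1 | 0 0; F' -> 0 | ε

P has alternatives sharing prefix '1': factor to P → 1 P' with P' → 1 | 0 0.
F has alternatives sharing prefix 'P': factor to F → P F' with F' → 0 | ε.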